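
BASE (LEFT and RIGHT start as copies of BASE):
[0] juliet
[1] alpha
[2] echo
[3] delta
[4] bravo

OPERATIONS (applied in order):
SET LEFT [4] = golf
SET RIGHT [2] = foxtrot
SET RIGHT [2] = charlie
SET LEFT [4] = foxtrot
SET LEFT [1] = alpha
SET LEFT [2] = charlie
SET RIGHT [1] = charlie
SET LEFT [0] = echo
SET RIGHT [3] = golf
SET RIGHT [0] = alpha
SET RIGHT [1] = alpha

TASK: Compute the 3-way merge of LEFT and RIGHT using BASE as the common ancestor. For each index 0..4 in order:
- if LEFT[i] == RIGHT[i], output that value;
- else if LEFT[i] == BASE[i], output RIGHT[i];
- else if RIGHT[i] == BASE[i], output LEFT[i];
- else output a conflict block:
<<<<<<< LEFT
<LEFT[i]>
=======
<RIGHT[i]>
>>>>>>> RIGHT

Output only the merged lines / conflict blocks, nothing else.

Answer: <<<<<<< LEFT
echo
=======
alpha
>>>>>>> RIGHT
alpha
charlie
golf
foxtrot

Derivation:
Final LEFT:  [echo, alpha, charlie, delta, foxtrot]
Final RIGHT: [alpha, alpha, charlie, golf, bravo]
i=0: BASE=juliet L=echo R=alpha all differ -> CONFLICT
i=1: L=alpha R=alpha -> agree -> alpha
i=2: L=charlie R=charlie -> agree -> charlie
i=3: L=delta=BASE, R=golf -> take RIGHT -> golf
i=4: L=foxtrot, R=bravo=BASE -> take LEFT -> foxtrot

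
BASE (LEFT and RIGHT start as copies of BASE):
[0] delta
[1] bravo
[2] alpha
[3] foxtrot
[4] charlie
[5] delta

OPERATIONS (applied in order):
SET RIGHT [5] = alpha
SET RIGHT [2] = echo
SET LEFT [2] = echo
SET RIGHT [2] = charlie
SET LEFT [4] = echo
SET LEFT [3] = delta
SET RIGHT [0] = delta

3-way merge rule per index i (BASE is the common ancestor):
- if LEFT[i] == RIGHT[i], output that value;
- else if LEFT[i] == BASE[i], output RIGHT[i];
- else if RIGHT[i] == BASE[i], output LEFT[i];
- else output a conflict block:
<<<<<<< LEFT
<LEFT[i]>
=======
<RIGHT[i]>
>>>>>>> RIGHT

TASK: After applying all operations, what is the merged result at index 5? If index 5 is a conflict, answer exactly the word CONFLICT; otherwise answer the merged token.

Answer: alpha

Derivation:
Final LEFT:  [delta, bravo, echo, delta, echo, delta]
Final RIGHT: [delta, bravo, charlie, foxtrot, charlie, alpha]
i=0: L=delta R=delta -> agree -> delta
i=1: L=bravo R=bravo -> agree -> bravo
i=2: BASE=alpha L=echo R=charlie all differ -> CONFLICT
i=3: L=delta, R=foxtrot=BASE -> take LEFT -> delta
i=4: L=echo, R=charlie=BASE -> take LEFT -> echo
i=5: L=delta=BASE, R=alpha -> take RIGHT -> alpha
Index 5 -> alpha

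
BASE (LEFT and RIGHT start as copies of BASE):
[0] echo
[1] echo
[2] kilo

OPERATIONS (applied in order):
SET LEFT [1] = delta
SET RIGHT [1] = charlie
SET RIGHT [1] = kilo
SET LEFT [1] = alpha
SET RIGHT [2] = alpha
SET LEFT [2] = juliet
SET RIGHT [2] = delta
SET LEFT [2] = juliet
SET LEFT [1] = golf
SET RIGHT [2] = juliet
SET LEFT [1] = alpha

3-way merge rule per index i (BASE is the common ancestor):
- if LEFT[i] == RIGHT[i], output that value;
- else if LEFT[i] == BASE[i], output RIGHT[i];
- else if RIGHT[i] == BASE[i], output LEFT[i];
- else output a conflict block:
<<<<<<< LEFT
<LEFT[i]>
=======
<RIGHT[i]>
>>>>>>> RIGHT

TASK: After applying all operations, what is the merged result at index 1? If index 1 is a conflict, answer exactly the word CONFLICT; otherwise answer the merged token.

Final LEFT:  [echo, alpha, juliet]
Final RIGHT: [echo, kilo, juliet]
i=0: L=echo R=echo -> agree -> echo
i=1: BASE=echo L=alpha R=kilo all differ -> CONFLICT
i=2: L=juliet R=juliet -> agree -> juliet
Index 1 -> CONFLICT

Answer: CONFLICT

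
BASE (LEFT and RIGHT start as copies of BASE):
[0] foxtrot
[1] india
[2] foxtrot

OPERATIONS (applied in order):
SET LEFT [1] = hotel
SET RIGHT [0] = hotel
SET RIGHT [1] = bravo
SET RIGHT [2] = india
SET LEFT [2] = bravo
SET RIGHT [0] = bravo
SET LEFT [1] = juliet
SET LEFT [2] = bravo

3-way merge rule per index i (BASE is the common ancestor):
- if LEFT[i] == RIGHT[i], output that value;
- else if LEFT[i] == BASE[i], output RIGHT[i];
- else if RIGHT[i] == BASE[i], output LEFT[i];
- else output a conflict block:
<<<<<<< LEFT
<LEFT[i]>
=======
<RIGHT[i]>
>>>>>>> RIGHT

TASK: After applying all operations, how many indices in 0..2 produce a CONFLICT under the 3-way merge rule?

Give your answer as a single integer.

Answer: 2

Derivation:
Final LEFT:  [foxtrot, juliet, bravo]
Final RIGHT: [bravo, bravo, india]
i=0: L=foxtrot=BASE, R=bravo -> take RIGHT -> bravo
i=1: BASE=india L=juliet R=bravo all differ -> CONFLICT
i=2: BASE=foxtrot L=bravo R=india all differ -> CONFLICT
Conflict count: 2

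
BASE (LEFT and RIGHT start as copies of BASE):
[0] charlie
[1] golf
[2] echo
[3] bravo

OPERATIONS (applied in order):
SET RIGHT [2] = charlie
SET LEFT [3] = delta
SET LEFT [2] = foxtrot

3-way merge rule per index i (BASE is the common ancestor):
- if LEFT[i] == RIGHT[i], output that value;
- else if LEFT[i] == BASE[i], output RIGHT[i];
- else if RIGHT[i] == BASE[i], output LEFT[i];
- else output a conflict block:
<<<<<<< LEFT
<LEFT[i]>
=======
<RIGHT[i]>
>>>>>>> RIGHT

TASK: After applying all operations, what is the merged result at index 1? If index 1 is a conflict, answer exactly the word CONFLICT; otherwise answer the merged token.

Final LEFT:  [charlie, golf, foxtrot, delta]
Final RIGHT: [charlie, golf, charlie, bravo]
i=0: L=charlie R=charlie -> agree -> charlie
i=1: L=golf R=golf -> agree -> golf
i=2: BASE=echo L=foxtrot R=charlie all differ -> CONFLICT
i=3: L=delta, R=bravo=BASE -> take LEFT -> delta
Index 1 -> golf

Answer: golf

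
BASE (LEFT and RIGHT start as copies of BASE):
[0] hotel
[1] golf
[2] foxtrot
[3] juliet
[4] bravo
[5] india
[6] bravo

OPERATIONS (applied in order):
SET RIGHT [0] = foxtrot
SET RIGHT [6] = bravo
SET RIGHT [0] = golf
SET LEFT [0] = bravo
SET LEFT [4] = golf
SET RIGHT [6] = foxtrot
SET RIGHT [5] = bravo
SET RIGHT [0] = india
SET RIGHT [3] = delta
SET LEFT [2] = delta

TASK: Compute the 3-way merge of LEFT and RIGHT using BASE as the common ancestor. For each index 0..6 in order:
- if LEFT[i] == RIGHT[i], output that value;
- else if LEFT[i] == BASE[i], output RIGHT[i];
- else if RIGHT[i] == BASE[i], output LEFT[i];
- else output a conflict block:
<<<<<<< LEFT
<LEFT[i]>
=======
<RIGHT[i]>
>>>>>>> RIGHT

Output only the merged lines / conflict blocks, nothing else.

Final LEFT:  [bravo, golf, delta, juliet, golf, india, bravo]
Final RIGHT: [india, golf, foxtrot, delta, bravo, bravo, foxtrot]
i=0: BASE=hotel L=bravo R=india all differ -> CONFLICT
i=1: L=golf R=golf -> agree -> golf
i=2: L=delta, R=foxtrot=BASE -> take LEFT -> delta
i=3: L=juliet=BASE, R=delta -> take RIGHT -> delta
i=4: L=golf, R=bravo=BASE -> take LEFT -> golf
i=5: L=india=BASE, R=bravo -> take RIGHT -> bravo
i=6: L=bravo=BASE, R=foxtrot -> take RIGHT -> foxtrot

Answer: <<<<<<< LEFT
bravo
=======
india
>>>>>>> RIGHT
golf
delta
delta
golf
bravo
foxtrot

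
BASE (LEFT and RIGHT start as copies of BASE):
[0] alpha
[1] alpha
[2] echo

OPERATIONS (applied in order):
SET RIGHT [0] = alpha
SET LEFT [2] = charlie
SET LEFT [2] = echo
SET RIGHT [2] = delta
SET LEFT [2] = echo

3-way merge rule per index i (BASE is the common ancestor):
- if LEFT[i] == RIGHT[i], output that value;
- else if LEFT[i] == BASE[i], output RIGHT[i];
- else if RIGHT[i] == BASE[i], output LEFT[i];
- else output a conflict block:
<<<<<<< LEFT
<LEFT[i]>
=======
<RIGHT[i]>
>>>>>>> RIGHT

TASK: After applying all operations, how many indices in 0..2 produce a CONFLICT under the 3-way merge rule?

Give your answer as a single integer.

Answer: 0

Derivation:
Final LEFT:  [alpha, alpha, echo]
Final RIGHT: [alpha, alpha, delta]
i=0: L=alpha R=alpha -> agree -> alpha
i=1: L=alpha R=alpha -> agree -> alpha
i=2: L=echo=BASE, R=delta -> take RIGHT -> delta
Conflict count: 0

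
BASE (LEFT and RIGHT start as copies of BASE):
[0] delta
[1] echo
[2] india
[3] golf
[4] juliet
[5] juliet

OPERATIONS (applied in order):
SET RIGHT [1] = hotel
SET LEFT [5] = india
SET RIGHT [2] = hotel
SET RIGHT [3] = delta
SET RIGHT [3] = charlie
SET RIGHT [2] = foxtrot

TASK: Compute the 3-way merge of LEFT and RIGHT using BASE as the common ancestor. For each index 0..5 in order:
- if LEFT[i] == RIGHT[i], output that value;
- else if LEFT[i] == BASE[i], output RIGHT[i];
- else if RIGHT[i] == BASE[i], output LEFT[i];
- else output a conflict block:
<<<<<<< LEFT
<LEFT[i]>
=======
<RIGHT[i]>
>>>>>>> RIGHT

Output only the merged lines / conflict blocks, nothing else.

Final LEFT:  [delta, echo, india, golf, juliet, india]
Final RIGHT: [delta, hotel, foxtrot, charlie, juliet, juliet]
i=0: L=delta R=delta -> agree -> delta
i=1: L=echo=BASE, R=hotel -> take RIGHT -> hotel
i=2: L=india=BASE, R=foxtrot -> take RIGHT -> foxtrot
i=3: L=golf=BASE, R=charlie -> take RIGHT -> charlie
i=4: L=juliet R=juliet -> agree -> juliet
i=5: L=india, R=juliet=BASE -> take LEFT -> india

Answer: delta
hotel
foxtrot
charlie
juliet
india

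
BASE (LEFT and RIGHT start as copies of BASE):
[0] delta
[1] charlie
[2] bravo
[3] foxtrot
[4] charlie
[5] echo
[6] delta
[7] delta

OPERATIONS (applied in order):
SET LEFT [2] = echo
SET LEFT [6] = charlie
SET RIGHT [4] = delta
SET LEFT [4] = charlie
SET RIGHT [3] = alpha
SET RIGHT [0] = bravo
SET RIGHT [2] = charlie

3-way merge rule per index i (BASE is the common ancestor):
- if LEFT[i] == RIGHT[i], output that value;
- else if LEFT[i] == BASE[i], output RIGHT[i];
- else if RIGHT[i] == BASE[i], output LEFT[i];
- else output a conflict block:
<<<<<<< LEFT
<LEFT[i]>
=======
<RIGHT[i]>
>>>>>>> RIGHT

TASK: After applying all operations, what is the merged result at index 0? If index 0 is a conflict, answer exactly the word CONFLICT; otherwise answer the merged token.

Final LEFT:  [delta, charlie, echo, foxtrot, charlie, echo, charlie, delta]
Final RIGHT: [bravo, charlie, charlie, alpha, delta, echo, delta, delta]
i=0: L=delta=BASE, R=bravo -> take RIGHT -> bravo
i=1: L=charlie R=charlie -> agree -> charlie
i=2: BASE=bravo L=echo R=charlie all differ -> CONFLICT
i=3: L=foxtrot=BASE, R=alpha -> take RIGHT -> alpha
i=4: L=charlie=BASE, R=delta -> take RIGHT -> delta
i=5: L=echo R=echo -> agree -> echo
i=6: L=charlie, R=delta=BASE -> take LEFT -> charlie
i=7: L=delta R=delta -> agree -> delta
Index 0 -> bravo

Answer: bravo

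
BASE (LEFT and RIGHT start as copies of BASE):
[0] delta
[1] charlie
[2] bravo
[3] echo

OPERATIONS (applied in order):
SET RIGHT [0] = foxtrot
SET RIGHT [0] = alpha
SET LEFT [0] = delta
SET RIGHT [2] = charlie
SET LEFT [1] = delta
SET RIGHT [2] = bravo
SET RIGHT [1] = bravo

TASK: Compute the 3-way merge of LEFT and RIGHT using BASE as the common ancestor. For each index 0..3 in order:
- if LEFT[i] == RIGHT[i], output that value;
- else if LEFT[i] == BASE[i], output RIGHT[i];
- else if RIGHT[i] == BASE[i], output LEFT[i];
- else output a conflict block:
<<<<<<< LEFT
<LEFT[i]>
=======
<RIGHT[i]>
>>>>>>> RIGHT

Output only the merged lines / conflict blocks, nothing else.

Answer: alpha
<<<<<<< LEFT
delta
=======
bravo
>>>>>>> RIGHT
bravo
echo

Derivation:
Final LEFT:  [delta, delta, bravo, echo]
Final RIGHT: [alpha, bravo, bravo, echo]
i=0: L=delta=BASE, R=alpha -> take RIGHT -> alpha
i=1: BASE=charlie L=delta R=bravo all differ -> CONFLICT
i=2: L=bravo R=bravo -> agree -> bravo
i=3: L=echo R=echo -> agree -> echo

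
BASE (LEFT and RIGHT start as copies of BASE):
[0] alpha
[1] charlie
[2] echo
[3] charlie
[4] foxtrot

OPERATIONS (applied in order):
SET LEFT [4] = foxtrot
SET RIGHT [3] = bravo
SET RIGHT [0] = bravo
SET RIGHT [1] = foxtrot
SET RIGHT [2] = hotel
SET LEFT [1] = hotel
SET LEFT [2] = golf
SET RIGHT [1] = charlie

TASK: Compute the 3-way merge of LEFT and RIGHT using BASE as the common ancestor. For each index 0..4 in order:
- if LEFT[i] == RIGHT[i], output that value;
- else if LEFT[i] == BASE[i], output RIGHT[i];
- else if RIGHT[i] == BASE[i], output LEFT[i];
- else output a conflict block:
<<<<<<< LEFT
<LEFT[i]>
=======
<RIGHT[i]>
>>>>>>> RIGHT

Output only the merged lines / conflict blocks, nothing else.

Final LEFT:  [alpha, hotel, golf, charlie, foxtrot]
Final RIGHT: [bravo, charlie, hotel, bravo, foxtrot]
i=0: L=alpha=BASE, R=bravo -> take RIGHT -> bravo
i=1: L=hotel, R=charlie=BASE -> take LEFT -> hotel
i=2: BASE=echo L=golf R=hotel all differ -> CONFLICT
i=3: L=charlie=BASE, R=bravo -> take RIGHT -> bravo
i=4: L=foxtrot R=foxtrot -> agree -> foxtrot

Answer: bravo
hotel
<<<<<<< LEFT
golf
=======
hotel
>>>>>>> RIGHT
bravo
foxtrot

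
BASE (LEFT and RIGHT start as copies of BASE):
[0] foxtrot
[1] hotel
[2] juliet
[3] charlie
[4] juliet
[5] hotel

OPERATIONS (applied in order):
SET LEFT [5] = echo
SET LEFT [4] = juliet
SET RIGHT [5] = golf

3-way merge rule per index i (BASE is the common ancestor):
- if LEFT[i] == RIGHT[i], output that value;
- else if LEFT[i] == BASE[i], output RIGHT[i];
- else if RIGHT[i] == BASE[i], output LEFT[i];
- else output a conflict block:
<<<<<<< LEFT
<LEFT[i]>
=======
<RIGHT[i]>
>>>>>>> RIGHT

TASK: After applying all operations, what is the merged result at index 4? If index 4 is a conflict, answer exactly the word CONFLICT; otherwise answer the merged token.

Answer: juliet

Derivation:
Final LEFT:  [foxtrot, hotel, juliet, charlie, juliet, echo]
Final RIGHT: [foxtrot, hotel, juliet, charlie, juliet, golf]
i=0: L=foxtrot R=foxtrot -> agree -> foxtrot
i=1: L=hotel R=hotel -> agree -> hotel
i=2: L=juliet R=juliet -> agree -> juliet
i=3: L=charlie R=charlie -> agree -> charlie
i=4: L=juliet R=juliet -> agree -> juliet
i=5: BASE=hotel L=echo R=golf all differ -> CONFLICT
Index 4 -> juliet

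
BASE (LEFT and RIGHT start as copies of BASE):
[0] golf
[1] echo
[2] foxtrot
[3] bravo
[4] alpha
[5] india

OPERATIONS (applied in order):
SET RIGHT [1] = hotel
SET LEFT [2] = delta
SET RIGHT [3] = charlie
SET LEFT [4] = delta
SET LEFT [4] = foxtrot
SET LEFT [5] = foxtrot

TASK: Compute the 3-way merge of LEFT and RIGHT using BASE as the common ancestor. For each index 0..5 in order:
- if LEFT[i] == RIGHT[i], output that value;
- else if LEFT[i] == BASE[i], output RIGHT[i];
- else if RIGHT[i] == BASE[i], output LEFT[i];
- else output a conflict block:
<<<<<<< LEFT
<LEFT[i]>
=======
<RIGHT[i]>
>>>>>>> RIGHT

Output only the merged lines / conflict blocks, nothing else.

Final LEFT:  [golf, echo, delta, bravo, foxtrot, foxtrot]
Final RIGHT: [golf, hotel, foxtrot, charlie, alpha, india]
i=0: L=golf R=golf -> agree -> golf
i=1: L=echo=BASE, R=hotel -> take RIGHT -> hotel
i=2: L=delta, R=foxtrot=BASE -> take LEFT -> delta
i=3: L=bravo=BASE, R=charlie -> take RIGHT -> charlie
i=4: L=foxtrot, R=alpha=BASE -> take LEFT -> foxtrot
i=5: L=foxtrot, R=india=BASE -> take LEFT -> foxtrot

Answer: golf
hotel
delta
charlie
foxtrot
foxtrot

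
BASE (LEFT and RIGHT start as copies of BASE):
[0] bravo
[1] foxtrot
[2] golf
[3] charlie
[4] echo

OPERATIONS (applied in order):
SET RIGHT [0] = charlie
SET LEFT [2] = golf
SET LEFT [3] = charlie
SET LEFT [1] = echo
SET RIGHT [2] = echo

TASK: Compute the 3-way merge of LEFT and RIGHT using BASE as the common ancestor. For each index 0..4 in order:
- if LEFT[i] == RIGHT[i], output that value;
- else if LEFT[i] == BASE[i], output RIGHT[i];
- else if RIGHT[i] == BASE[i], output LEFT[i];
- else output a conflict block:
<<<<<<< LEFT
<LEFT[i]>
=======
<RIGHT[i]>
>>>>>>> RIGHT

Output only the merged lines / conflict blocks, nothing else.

Answer: charlie
echo
echo
charlie
echo

Derivation:
Final LEFT:  [bravo, echo, golf, charlie, echo]
Final RIGHT: [charlie, foxtrot, echo, charlie, echo]
i=0: L=bravo=BASE, R=charlie -> take RIGHT -> charlie
i=1: L=echo, R=foxtrot=BASE -> take LEFT -> echo
i=2: L=golf=BASE, R=echo -> take RIGHT -> echo
i=3: L=charlie R=charlie -> agree -> charlie
i=4: L=echo R=echo -> agree -> echo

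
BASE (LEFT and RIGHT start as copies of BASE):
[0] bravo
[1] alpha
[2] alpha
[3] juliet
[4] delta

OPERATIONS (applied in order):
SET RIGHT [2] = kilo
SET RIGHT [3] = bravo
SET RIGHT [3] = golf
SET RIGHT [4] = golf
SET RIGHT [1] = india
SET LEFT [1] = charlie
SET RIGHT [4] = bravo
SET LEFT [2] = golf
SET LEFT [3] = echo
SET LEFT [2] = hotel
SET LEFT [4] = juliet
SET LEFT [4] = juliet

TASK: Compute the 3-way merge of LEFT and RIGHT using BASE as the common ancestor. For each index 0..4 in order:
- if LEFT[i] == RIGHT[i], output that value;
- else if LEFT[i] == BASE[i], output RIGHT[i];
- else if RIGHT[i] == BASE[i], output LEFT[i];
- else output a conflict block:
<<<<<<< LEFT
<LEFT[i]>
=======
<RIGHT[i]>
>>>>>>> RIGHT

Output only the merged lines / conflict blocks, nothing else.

Final LEFT:  [bravo, charlie, hotel, echo, juliet]
Final RIGHT: [bravo, india, kilo, golf, bravo]
i=0: L=bravo R=bravo -> agree -> bravo
i=1: BASE=alpha L=charlie R=india all differ -> CONFLICT
i=2: BASE=alpha L=hotel R=kilo all differ -> CONFLICT
i=3: BASE=juliet L=echo R=golf all differ -> CONFLICT
i=4: BASE=delta L=juliet R=bravo all differ -> CONFLICT

Answer: bravo
<<<<<<< LEFT
charlie
=======
india
>>>>>>> RIGHT
<<<<<<< LEFT
hotel
=======
kilo
>>>>>>> RIGHT
<<<<<<< LEFT
echo
=======
golf
>>>>>>> RIGHT
<<<<<<< LEFT
juliet
=======
bravo
>>>>>>> RIGHT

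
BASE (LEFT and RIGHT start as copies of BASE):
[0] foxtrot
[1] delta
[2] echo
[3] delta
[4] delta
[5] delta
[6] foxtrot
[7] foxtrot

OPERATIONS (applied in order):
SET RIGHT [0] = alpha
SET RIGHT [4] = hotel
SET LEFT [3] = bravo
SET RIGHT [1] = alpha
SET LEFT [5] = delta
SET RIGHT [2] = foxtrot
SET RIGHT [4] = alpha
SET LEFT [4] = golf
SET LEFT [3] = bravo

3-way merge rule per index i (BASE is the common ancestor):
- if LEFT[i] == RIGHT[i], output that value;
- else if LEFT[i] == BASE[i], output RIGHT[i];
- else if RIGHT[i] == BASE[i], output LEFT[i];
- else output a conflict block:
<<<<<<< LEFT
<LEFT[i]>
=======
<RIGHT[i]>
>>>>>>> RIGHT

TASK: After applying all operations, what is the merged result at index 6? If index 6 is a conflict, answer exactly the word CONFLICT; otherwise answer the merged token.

Final LEFT:  [foxtrot, delta, echo, bravo, golf, delta, foxtrot, foxtrot]
Final RIGHT: [alpha, alpha, foxtrot, delta, alpha, delta, foxtrot, foxtrot]
i=0: L=foxtrot=BASE, R=alpha -> take RIGHT -> alpha
i=1: L=delta=BASE, R=alpha -> take RIGHT -> alpha
i=2: L=echo=BASE, R=foxtrot -> take RIGHT -> foxtrot
i=3: L=bravo, R=delta=BASE -> take LEFT -> bravo
i=4: BASE=delta L=golf R=alpha all differ -> CONFLICT
i=5: L=delta R=delta -> agree -> delta
i=6: L=foxtrot R=foxtrot -> agree -> foxtrot
i=7: L=foxtrot R=foxtrot -> agree -> foxtrot
Index 6 -> foxtrot

Answer: foxtrot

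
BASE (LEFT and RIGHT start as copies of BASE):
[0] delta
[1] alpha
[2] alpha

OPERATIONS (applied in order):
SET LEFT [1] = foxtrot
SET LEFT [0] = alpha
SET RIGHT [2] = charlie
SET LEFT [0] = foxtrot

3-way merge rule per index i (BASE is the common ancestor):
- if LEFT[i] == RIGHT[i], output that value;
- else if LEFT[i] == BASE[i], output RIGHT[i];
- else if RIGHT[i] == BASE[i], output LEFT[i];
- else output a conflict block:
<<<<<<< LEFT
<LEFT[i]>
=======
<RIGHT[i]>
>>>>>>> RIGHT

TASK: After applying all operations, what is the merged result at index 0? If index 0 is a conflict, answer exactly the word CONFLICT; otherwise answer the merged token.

Answer: foxtrot

Derivation:
Final LEFT:  [foxtrot, foxtrot, alpha]
Final RIGHT: [delta, alpha, charlie]
i=0: L=foxtrot, R=delta=BASE -> take LEFT -> foxtrot
i=1: L=foxtrot, R=alpha=BASE -> take LEFT -> foxtrot
i=2: L=alpha=BASE, R=charlie -> take RIGHT -> charlie
Index 0 -> foxtrot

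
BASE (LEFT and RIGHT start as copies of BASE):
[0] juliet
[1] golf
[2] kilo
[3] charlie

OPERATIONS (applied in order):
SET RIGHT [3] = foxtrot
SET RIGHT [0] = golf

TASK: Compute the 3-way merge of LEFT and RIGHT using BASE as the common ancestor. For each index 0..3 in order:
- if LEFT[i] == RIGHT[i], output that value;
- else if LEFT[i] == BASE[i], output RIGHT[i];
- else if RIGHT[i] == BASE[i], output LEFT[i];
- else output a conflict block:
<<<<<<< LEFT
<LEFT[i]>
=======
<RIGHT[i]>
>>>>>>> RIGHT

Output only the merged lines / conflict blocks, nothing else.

Final LEFT:  [juliet, golf, kilo, charlie]
Final RIGHT: [golf, golf, kilo, foxtrot]
i=0: L=juliet=BASE, R=golf -> take RIGHT -> golf
i=1: L=golf R=golf -> agree -> golf
i=2: L=kilo R=kilo -> agree -> kilo
i=3: L=charlie=BASE, R=foxtrot -> take RIGHT -> foxtrot

Answer: golf
golf
kilo
foxtrot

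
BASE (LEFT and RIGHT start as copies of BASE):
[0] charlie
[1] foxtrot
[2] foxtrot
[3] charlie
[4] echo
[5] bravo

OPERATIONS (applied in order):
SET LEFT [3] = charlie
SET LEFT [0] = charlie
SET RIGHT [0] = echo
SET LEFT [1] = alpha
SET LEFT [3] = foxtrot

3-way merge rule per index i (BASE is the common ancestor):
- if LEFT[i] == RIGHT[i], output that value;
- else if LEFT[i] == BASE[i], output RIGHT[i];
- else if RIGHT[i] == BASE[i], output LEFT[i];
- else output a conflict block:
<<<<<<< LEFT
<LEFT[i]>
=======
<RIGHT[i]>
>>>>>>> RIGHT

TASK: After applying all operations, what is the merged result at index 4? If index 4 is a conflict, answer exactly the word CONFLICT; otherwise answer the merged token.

Final LEFT:  [charlie, alpha, foxtrot, foxtrot, echo, bravo]
Final RIGHT: [echo, foxtrot, foxtrot, charlie, echo, bravo]
i=0: L=charlie=BASE, R=echo -> take RIGHT -> echo
i=1: L=alpha, R=foxtrot=BASE -> take LEFT -> alpha
i=2: L=foxtrot R=foxtrot -> agree -> foxtrot
i=3: L=foxtrot, R=charlie=BASE -> take LEFT -> foxtrot
i=4: L=echo R=echo -> agree -> echo
i=5: L=bravo R=bravo -> agree -> bravo
Index 4 -> echo

Answer: echo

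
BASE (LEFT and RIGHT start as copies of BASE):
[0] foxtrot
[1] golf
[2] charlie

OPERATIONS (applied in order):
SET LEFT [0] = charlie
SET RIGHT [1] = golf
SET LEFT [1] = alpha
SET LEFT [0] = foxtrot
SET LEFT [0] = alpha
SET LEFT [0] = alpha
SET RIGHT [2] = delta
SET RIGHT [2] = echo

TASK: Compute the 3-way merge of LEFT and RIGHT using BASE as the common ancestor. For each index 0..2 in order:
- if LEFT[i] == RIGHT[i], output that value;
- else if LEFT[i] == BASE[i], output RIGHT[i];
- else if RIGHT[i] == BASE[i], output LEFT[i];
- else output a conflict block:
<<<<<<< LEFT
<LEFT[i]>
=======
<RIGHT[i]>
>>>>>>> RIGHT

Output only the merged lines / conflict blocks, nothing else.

Final LEFT:  [alpha, alpha, charlie]
Final RIGHT: [foxtrot, golf, echo]
i=0: L=alpha, R=foxtrot=BASE -> take LEFT -> alpha
i=1: L=alpha, R=golf=BASE -> take LEFT -> alpha
i=2: L=charlie=BASE, R=echo -> take RIGHT -> echo

Answer: alpha
alpha
echo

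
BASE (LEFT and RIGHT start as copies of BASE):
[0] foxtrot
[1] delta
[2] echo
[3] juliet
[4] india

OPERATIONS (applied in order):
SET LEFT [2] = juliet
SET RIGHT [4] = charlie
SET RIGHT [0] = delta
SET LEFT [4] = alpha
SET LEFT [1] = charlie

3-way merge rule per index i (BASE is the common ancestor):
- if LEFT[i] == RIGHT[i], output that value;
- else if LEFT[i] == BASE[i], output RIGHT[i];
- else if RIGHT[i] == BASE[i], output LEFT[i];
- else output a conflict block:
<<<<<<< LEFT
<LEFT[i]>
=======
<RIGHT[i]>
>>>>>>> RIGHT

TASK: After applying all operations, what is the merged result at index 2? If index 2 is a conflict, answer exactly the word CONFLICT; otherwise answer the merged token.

Answer: juliet

Derivation:
Final LEFT:  [foxtrot, charlie, juliet, juliet, alpha]
Final RIGHT: [delta, delta, echo, juliet, charlie]
i=0: L=foxtrot=BASE, R=delta -> take RIGHT -> delta
i=1: L=charlie, R=delta=BASE -> take LEFT -> charlie
i=2: L=juliet, R=echo=BASE -> take LEFT -> juliet
i=3: L=juliet R=juliet -> agree -> juliet
i=4: BASE=india L=alpha R=charlie all differ -> CONFLICT
Index 2 -> juliet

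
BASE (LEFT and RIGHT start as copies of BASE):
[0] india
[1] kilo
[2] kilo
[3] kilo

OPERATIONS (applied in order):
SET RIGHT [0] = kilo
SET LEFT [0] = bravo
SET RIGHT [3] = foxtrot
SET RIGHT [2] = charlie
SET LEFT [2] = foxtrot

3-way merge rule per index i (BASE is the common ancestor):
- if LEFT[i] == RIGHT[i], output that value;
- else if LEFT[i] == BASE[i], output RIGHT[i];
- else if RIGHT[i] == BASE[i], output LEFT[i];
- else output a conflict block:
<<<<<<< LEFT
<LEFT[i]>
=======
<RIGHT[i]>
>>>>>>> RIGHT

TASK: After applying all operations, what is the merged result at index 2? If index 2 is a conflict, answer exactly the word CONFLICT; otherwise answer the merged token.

Final LEFT:  [bravo, kilo, foxtrot, kilo]
Final RIGHT: [kilo, kilo, charlie, foxtrot]
i=0: BASE=india L=bravo R=kilo all differ -> CONFLICT
i=1: L=kilo R=kilo -> agree -> kilo
i=2: BASE=kilo L=foxtrot R=charlie all differ -> CONFLICT
i=3: L=kilo=BASE, R=foxtrot -> take RIGHT -> foxtrot
Index 2 -> CONFLICT

Answer: CONFLICT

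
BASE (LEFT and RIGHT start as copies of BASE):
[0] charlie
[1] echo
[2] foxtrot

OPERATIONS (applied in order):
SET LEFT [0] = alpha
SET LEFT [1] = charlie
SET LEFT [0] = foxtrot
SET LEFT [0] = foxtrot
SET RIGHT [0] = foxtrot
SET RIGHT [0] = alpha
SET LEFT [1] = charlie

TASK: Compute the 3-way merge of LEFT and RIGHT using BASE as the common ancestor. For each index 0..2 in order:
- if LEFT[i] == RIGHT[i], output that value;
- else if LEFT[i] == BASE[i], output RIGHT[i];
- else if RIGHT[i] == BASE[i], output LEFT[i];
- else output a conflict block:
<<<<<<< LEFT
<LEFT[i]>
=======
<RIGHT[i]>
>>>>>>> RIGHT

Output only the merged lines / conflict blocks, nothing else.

Final LEFT:  [foxtrot, charlie, foxtrot]
Final RIGHT: [alpha, echo, foxtrot]
i=0: BASE=charlie L=foxtrot R=alpha all differ -> CONFLICT
i=1: L=charlie, R=echo=BASE -> take LEFT -> charlie
i=2: L=foxtrot R=foxtrot -> agree -> foxtrot

Answer: <<<<<<< LEFT
foxtrot
=======
alpha
>>>>>>> RIGHT
charlie
foxtrot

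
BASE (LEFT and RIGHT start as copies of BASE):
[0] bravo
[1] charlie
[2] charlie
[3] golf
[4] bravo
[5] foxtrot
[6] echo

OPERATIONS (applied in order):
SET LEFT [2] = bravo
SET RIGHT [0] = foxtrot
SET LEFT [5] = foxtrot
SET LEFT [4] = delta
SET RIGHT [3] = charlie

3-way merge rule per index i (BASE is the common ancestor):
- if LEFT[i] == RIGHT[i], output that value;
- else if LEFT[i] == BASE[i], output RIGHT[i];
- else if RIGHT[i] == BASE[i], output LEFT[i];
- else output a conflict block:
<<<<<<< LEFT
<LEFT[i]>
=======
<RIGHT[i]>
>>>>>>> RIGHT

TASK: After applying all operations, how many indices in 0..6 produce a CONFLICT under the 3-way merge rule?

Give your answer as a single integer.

Answer: 0

Derivation:
Final LEFT:  [bravo, charlie, bravo, golf, delta, foxtrot, echo]
Final RIGHT: [foxtrot, charlie, charlie, charlie, bravo, foxtrot, echo]
i=0: L=bravo=BASE, R=foxtrot -> take RIGHT -> foxtrot
i=1: L=charlie R=charlie -> agree -> charlie
i=2: L=bravo, R=charlie=BASE -> take LEFT -> bravo
i=3: L=golf=BASE, R=charlie -> take RIGHT -> charlie
i=4: L=delta, R=bravo=BASE -> take LEFT -> delta
i=5: L=foxtrot R=foxtrot -> agree -> foxtrot
i=6: L=echo R=echo -> agree -> echo
Conflict count: 0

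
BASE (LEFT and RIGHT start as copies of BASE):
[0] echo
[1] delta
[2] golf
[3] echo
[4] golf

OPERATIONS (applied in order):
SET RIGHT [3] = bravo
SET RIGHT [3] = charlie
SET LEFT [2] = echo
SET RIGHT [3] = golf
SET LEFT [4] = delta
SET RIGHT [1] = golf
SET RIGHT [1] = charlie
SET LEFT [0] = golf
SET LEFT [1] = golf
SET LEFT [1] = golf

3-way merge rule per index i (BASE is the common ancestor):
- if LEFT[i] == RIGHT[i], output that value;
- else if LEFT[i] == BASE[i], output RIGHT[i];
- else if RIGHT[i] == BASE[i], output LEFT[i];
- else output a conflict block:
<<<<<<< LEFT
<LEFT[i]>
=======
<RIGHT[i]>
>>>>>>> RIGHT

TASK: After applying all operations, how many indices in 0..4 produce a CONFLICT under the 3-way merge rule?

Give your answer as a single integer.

Final LEFT:  [golf, golf, echo, echo, delta]
Final RIGHT: [echo, charlie, golf, golf, golf]
i=0: L=golf, R=echo=BASE -> take LEFT -> golf
i=1: BASE=delta L=golf R=charlie all differ -> CONFLICT
i=2: L=echo, R=golf=BASE -> take LEFT -> echo
i=3: L=echo=BASE, R=golf -> take RIGHT -> golf
i=4: L=delta, R=golf=BASE -> take LEFT -> delta
Conflict count: 1

Answer: 1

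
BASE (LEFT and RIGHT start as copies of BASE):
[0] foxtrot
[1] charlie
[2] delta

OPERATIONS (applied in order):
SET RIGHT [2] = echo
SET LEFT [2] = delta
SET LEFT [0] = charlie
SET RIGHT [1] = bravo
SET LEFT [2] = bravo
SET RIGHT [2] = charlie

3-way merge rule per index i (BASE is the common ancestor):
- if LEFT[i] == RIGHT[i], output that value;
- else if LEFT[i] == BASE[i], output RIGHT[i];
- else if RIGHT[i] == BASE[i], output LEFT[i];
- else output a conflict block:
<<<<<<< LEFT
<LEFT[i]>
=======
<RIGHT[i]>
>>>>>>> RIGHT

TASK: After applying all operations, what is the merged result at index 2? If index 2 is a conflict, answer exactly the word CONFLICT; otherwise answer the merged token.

Answer: CONFLICT

Derivation:
Final LEFT:  [charlie, charlie, bravo]
Final RIGHT: [foxtrot, bravo, charlie]
i=0: L=charlie, R=foxtrot=BASE -> take LEFT -> charlie
i=1: L=charlie=BASE, R=bravo -> take RIGHT -> bravo
i=2: BASE=delta L=bravo R=charlie all differ -> CONFLICT
Index 2 -> CONFLICT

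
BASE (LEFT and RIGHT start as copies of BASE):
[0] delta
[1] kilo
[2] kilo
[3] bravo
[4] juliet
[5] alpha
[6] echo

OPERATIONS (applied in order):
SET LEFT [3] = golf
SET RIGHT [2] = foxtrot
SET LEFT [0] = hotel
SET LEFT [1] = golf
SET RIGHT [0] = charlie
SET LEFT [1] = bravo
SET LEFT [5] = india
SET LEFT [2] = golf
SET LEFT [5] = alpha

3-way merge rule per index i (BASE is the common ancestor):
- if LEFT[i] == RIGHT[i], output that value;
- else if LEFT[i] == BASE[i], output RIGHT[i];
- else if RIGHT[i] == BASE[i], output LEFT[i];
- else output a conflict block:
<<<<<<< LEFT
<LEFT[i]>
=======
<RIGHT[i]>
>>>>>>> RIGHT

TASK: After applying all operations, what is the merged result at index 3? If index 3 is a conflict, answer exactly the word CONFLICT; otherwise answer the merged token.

Answer: golf

Derivation:
Final LEFT:  [hotel, bravo, golf, golf, juliet, alpha, echo]
Final RIGHT: [charlie, kilo, foxtrot, bravo, juliet, alpha, echo]
i=0: BASE=delta L=hotel R=charlie all differ -> CONFLICT
i=1: L=bravo, R=kilo=BASE -> take LEFT -> bravo
i=2: BASE=kilo L=golf R=foxtrot all differ -> CONFLICT
i=3: L=golf, R=bravo=BASE -> take LEFT -> golf
i=4: L=juliet R=juliet -> agree -> juliet
i=5: L=alpha R=alpha -> agree -> alpha
i=6: L=echo R=echo -> agree -> echo
Index 3 -> golf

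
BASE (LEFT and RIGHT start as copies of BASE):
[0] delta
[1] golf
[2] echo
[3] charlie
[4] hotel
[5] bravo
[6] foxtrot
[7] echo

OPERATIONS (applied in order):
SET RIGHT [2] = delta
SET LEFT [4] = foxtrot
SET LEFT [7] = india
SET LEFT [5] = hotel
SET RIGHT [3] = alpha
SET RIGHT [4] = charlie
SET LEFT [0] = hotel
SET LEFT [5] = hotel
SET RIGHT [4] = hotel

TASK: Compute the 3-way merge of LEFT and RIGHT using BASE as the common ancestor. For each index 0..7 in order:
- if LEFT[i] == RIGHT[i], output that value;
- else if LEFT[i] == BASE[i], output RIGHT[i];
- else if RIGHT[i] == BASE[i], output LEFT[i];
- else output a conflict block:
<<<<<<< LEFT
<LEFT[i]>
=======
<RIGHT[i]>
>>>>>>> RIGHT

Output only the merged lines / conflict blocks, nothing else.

Final LEFT:  [hotel, golf, echo, charlie, foxtrot, hotel, foxtrot, india]
Final RIGHT: [delta, golf, delta, alpha, hotel, bravo, foxtrot, echo]
i=0: L=hotel, R=delta=BASE -> take LEFT -> hotel
i=1: L=golf R=golf -> agree -> golf
i=2: L=echo=BASE, R=delta -> take RIGHT -> delta
i=3: L=charlie=BASE, R=alpha -> take RIGHT -> alpha
i=4: L=foxtrot, R=hotel=BASE -> take LEFT -> foxtrot
i=5: L=hotel, R=bravo=BASE -> take LEFT -> hotel
i=6: L=foxtrot R=foxtrot -> agree -> foxtrot
i=7: L=india, R=echo=BASE -> take LEFT -> india

Answer: hotel
golf
delta
alpha
foxtrot
hotel
foxtrot
india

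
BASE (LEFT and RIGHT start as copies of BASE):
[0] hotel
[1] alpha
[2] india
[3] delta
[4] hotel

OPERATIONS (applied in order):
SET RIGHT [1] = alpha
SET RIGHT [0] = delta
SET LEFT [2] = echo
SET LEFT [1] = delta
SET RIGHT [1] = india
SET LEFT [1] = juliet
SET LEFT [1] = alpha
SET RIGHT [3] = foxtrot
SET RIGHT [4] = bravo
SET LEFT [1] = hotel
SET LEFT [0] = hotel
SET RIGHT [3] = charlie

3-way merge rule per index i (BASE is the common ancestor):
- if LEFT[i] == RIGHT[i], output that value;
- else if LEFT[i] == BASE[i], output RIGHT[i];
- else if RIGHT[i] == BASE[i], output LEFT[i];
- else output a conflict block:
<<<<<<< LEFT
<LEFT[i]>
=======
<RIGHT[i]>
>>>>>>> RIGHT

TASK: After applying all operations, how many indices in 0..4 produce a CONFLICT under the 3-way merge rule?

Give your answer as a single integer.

Answer: 1

Derivation:
Final LEFT:  [hotel, hotel, echo, delta, hotel]
Final RIGHT: [delta, india, india, charlie, bravo]
i=0: L=hotel=BASE, R=delta -> take RIGHT -> delta
i=1: BASE=alpha L=hotel R=india all differ -> CONFLICT
i=2: L=echo, R=india=BASE -> take LEFT -> echo
i=3: L=delta=BASE, R=charlie -> take RIGHT -> charlie
i=4: L=hotel=BASE, R=bravo -> take RIGHT -> bravo
Conflict count: 1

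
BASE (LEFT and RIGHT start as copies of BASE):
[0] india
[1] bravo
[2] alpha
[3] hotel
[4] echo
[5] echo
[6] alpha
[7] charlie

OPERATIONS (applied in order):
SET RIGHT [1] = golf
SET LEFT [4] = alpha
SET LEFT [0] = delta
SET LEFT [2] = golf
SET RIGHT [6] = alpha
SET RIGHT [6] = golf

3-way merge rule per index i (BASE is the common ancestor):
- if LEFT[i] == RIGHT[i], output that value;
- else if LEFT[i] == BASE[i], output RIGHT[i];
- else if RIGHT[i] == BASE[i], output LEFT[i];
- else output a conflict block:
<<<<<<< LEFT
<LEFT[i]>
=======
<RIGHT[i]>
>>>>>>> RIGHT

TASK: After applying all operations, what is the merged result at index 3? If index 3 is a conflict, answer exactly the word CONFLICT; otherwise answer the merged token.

Answer: hotel

Derivation:
Final LEFT:  [delta, bravo, golf, hotel, alpha, echo, alpha, charlie]
Final RIGHT: [india, golf, alpha, hotel, echo, echo, golf, charlie]
i=0: L=delta, R=india=BASE -> take LEFT -> delta
i=1: L=bravo=BASE, R=golf -> take RIGHT -> golf
i=2: L=golf, R=alpha=BASE -> take LEFT -> golf
i=3: L=hotel R=hotel -> agree -> hotel
i=4: L=alpha, R=echo=BASE -> take LEFT -> alpha
i=5: L=echo R=echo -> agree -> echo
i=6: L=alpha=BASE, R=golf -> take RIGHT -> golf
i=7: L=charlie R=charlie -> agree -> charlie
Index 3 -> hotel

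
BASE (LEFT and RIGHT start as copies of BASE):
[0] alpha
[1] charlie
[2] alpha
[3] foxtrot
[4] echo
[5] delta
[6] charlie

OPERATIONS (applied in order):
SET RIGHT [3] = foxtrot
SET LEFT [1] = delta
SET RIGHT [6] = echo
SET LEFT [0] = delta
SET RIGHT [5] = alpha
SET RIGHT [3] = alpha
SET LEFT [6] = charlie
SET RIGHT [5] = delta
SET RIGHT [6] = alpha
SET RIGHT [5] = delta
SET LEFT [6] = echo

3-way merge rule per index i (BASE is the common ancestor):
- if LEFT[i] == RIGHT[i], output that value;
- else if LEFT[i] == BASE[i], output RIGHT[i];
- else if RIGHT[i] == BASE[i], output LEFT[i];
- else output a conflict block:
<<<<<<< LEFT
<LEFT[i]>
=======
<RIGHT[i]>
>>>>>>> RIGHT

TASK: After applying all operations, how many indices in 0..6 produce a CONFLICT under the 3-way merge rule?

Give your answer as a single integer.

Final LEFT:  [delta, delta, alpha, foxtrot, echo, delta, echo]
Final RIGHT: [alpha, charlie, alpha, alpha, echo, delta, alpha]
i=0: L=delta, R=alpha=BASE -> take LEFT -> delta
i=1: L=delta, R=charlie=BASE -> take LEFT -> delta
i=2: L=alpha R=alpha -> agree -> alpha
i=3: L=foxtrot=BASE, R=alpha -> take RIGHT -> alpha
i=4: L=echo R=echo -> agree -> echo
i=5: L=delta R=delta -> agree -> delta
i=6: BASE=charlie L=echo R=alpha all differ -> CONFLICT
Conflict count: 1

Answer: 1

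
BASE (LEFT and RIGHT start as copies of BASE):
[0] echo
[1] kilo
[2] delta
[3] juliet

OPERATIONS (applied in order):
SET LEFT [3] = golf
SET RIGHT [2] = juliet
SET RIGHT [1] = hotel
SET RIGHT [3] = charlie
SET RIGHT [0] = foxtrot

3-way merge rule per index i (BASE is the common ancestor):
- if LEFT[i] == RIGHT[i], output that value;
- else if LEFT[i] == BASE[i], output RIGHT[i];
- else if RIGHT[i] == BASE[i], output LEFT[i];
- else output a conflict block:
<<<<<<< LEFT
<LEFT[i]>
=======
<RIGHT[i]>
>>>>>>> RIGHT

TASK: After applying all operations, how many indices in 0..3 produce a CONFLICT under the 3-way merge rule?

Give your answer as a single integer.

Final LEFT:  [echo, kilo, delta, golf]
Final RIGHT: [foxtrot, hotel, juliet, charlie]
i=0: L=echo=BASE, R=foxtrot -> take RIGHT -> foxtrot
i=1: L=kilo=BASE, R=hotel -> take RIGHT -> hotel
i=2: L=delta=BASE, R=juliet -> take RIGHT -> juliet
i=3: BASE=juliet L=golf R=charlie all differ -> CONFLICT
Conflict count: 1

Answer: 1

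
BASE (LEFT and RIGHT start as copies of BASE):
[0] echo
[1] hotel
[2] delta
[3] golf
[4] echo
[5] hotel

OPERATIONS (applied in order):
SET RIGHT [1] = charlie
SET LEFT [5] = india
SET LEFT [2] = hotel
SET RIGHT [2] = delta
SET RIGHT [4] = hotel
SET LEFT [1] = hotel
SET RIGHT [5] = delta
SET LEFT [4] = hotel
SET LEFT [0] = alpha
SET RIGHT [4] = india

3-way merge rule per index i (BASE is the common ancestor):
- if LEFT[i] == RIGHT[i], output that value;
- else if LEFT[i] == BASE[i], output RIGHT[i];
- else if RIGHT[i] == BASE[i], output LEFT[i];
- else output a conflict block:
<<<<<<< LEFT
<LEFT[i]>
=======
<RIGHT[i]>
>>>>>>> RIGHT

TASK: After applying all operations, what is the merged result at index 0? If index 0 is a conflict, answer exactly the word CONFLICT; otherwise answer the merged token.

Final LEFT:  [alpha, hotel, hotel, golf, hotel, india]
Final RIGHT: [echo, charlie, delta, golf, india, delta]
i=0: L=alpha, R=echo=BASE -> take LEFT -> alpha
i=1: L=hotel=BASE, R=charlie -> take RIGHT -> charlie
i=2: L=hotel, R=delta=BASE -> take LEFT -> hotel
i=3: L=golf R=golf -> agree -> golf
i=4: BASE=echo L=hotel R=india all differ -> CONFLICT
i=5: BASE=hotel L=india R=delta all differ -> CONFLICT
Index 0 -> alpha

Answer: alpha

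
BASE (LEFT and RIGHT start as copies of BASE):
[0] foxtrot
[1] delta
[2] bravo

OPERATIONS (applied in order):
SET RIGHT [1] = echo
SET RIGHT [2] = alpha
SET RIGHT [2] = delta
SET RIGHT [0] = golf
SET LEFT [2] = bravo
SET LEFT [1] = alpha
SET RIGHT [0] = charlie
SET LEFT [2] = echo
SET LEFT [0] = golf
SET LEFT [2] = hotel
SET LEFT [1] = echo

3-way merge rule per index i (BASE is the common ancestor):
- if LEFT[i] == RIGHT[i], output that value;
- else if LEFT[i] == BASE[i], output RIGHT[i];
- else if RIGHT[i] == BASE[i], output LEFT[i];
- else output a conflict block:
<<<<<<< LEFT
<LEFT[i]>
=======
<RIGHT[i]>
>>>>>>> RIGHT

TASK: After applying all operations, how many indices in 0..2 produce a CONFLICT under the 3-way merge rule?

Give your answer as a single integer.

Answer: 2

Derivation:
Final LEFT:  [golf, echo, hotel]
Final RIGHT: [charlie, echo, delta]
i=0: BASE=foxtrot L=golf R=charlie all differ -> CONFLICT
i=1: L=echo R=echo -> agree -> echo
i=2: BASE=bravo L=hotel R=delta all differ -> CONFLICT
Conflict count: 2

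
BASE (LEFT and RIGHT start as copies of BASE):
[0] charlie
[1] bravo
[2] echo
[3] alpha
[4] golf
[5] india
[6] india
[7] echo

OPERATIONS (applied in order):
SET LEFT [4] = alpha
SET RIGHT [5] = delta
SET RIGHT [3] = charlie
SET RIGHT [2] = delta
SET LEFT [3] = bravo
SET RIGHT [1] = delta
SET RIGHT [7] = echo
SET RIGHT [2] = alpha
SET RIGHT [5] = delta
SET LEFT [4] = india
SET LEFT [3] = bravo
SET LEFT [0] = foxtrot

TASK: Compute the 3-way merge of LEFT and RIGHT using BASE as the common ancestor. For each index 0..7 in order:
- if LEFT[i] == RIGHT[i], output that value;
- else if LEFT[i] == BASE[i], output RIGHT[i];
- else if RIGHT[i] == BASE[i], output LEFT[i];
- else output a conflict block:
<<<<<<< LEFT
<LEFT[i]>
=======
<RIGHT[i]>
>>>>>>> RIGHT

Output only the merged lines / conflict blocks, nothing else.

Answer: foxtrot
delta
alpha
<<<<<<< LEFT
bravo
=======
charlie
>>>>>>> RIGHT
india
delta
india
echo

Derivation:
Final LEFT:  [foxtrot, bravo, echo, bravo, india, india, india, echo]
Final RIGHT: [charlie, delta, alpha, charlie, golf, delta, india, echo]
i=0: L=foxtrot, R=charlie=BASE -> take LEFT -> foxtrot
i=1: L=bravo=BASE, R=delta -> take RIGHT -> delta
i=2: L=echo=BASE, R=alpha -> take RIGHT -> alpha
i=3: BASE=alpha L=bravo R=charlie all differ -> CONFLICT
i=4: L=india, R=golf=BASE -> take LEFT -> india
i=5: L=india=BASE, R=delta -> take RIGHT -> delta
i=6: L=india R=india -> agree -> india
i=7: L=echo R=echo -> agree -> echo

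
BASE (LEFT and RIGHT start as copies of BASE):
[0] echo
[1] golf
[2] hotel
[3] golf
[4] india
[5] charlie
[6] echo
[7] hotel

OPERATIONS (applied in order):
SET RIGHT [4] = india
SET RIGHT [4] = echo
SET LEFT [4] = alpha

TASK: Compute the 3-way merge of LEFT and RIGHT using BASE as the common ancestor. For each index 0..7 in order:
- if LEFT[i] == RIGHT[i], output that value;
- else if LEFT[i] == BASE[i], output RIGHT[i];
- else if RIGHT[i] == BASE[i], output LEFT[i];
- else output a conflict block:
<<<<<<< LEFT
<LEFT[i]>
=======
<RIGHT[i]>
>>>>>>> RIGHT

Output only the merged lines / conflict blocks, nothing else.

Answer: echo
golf
hotel
golf
<<<<<<< LEFT
alpha
=======
echo
>>>>>>> RIGHT
charlie
echo
hotel

Derivation:
Final LEFT:  [echo, golf, hotel, golf, alpha, charlie, echo, hotel]
Final RIGHT: [echo, golf, hotel, golf, echo, charlie, echo, hotel]
i=0: L=echo R=echo -> agree -> echo
i=1: L=golf R=golf -> agree -> golf
i=2: L=hotel R=hotel -> agree -> hotel
i=3: L=golf R=golf -> agree -> golf
i=4: BASE=india L=alpha R=echo all differ -> CONFLICT
i=5: L=charlie R=charlie -> agree -> charlie
i=6: L=echo R=echo -> agree -> echo
i=7: L=hotel R=hotel -> agree -> hotel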